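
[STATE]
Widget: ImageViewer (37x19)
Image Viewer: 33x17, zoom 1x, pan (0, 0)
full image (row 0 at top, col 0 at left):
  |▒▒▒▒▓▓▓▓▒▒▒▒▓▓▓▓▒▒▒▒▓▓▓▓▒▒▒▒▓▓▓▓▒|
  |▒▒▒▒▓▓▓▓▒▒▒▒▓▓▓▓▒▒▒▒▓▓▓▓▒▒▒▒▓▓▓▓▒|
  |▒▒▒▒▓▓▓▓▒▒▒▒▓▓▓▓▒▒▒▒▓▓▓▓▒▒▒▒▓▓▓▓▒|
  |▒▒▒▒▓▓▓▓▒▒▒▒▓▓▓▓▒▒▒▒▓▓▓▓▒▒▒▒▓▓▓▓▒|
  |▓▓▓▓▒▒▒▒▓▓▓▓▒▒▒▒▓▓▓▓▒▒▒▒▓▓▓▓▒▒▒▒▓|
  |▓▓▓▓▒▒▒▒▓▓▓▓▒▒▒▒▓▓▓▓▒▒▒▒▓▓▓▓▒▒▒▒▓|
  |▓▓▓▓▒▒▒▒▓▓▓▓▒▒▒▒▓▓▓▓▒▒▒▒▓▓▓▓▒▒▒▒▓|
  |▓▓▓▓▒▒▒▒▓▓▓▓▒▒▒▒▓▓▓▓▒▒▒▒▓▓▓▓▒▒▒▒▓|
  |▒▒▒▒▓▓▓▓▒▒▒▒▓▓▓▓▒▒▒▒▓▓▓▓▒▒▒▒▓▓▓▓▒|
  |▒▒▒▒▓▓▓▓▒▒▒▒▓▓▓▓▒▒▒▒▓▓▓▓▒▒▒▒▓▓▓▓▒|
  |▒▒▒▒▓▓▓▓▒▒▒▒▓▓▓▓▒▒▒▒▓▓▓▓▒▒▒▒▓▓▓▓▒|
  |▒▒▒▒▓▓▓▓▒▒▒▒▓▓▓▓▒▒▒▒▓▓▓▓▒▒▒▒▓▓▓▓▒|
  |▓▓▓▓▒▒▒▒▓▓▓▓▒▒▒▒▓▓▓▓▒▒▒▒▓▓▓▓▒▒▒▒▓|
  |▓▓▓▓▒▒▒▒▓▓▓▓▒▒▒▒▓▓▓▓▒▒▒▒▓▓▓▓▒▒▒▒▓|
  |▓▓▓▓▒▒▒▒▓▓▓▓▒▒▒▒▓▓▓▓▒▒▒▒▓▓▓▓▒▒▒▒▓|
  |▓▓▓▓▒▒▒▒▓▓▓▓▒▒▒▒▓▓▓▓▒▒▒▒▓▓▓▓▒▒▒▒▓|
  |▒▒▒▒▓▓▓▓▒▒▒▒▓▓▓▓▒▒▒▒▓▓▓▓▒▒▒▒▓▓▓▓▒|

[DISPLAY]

▒▒▒▒▓▓▓▓▒▒▒▒▓▓▓▓▒▒▒▒▓▓▓▓▒▒▒▒▓▓▓▓▒    
▒▒▒▒▓▓▓▓▒▒▒▒▓▓▓▓▒▒▒▒▓▓▓▓▒▒▒▒▓▓▓▓▒    
▒▒▒▒▓▓▓▓▒▒▒▒▓▓▓▓▒▒▒▒▓▓▓▓▒▒▒▒▓▓▓▓▒    
▒▒▒▒▓▓▓▓▒▒▒▒▓▓▓▓▒▒▒▒▓▓▓▓▒▒▒▒▓▓▓▓▒    
▓▓▓▓▒▒▒▒▓▓▓▓▒▒▒▒▓▓▓▓▒▒▒▒▓▓▓▓▒▒▒▒▓    
▓▓▓▓▒▒▒▒▓▓▓▓▒▒▒▒▓▓▓▓▒▒▒▒▓▓▓▓▒▒▒▒▓    
▓▓▓▓▒▒▒▒▓▓▓▓▒▒▒▒▓▓▓▓▒▒▒▒▓▓▓▓▒▒▒▒▓    
▓▓▓▓▒▒▒▒▓▓▓▓▒▒▒▒▓▓▓▓▒▒▒▒▓▓▓▓▒▒▒▒▓    
▒▒▒▒▓▓▓▓▒▒▒▒▓▓▓▓▒▒▒▒▓▓▓▓▒▒▒▒▓▓▓▓▒    
▒▒▒▒▓▓▓▓▒▒▒▒▓▓▓▓▒▒▒▒▓▓▓▓▒▒▒▒▓▓▓▓▒    
▒▒▒▒▓▓▓▓▒▒▒▒▓▓▓▓▒▒▒▒▓▓▓▓▒▒▒▒▓▓▓▓▒    
▒▒▒▒▓▓▓▓▒▒▒▒▓▓▓▓▒▒▒▒▓▓▓▓▒▒▒▒▓▓▓▓▒    
▓▓▓▓▒▒▒▒▓▓▓▓▒▒▒▒▓▓▓▓▒▒▒▒▓▓▓▓▒▒▒▒▓    
▓▓▓▓▒▒▒▒▓▓▓▓▒▒▒▒▓▓▓▓▒▒▒▒▓▓▓▓▒▒▒▒▓    
▓▓▓▓▒▒▒▒▓▓▓▓▒▒▒▒▓▓▓▓▒▒▒▒▓▓▓▓▒▒▒▒▓    
▓▓▓▓▒▒▒▒▓▓▓▓▒▒▒▒▓▓▓▓▒▒▒▒▓▓▓▓▒▒▒▒▓    
▒▒▒▒▓▓▓▓▒▒▒▒▓▓▓▓▒▒▒▒▓▓▓▓▒▒▒▒▓▓▓▓▒    
                                     
                                     


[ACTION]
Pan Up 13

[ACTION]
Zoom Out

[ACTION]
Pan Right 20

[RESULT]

▓▓▓▓▒▒▒▒▓▓▓▓▒                        
▓▓▓▓▒▒▒▒▓▓▓▓▒                        
▓▓▓▓▒▒▒▒▓▓▓▓▒                        
▓▓▓▓▒▒▒▒▓▓▓▓▒                        
▒▒▒▒▓▓▓▓▒▒▒▒▓                        
▒▒▒▒▓▓▓▓▒▒▒▒▓                        
▒▒▒▒▓▓▓▓▒▒▒▒▓                        
▒▒▒▒▓▓▓▓▒▒▒▒▓                        
▓▓▓▓▒▒▒▒▓▓▓▓▒                        
▓▓▓▓▒▒▒▒▓▓▓▓▒                        
▓▓▓▓▒▒▒▒▓▓▓▓▒                        
▓▓▓▓▒▒▒▒▓▓▓▓▒                        
▒▒▒▒▓▓▓▓▒▒▒▒▓                        
▒▒▒▒▓▓▓▓▒▒▒▒▓                        
▒▒▒▒▓▓▓▓▒▒▒▒▓                        
▒▒▒▒▓▓▓▓▒▒▒▒▓                        
▓▓▓▓▒▒▒▒▓▓▓▓▒                        
                                     
                                     


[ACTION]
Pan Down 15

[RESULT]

▒▒▒▒▓▓▓▓▒▒▒▒▓                        
▓▓▓▓▒▒▒▒▓▓▓▓▒                        
                                     
                                     
                                     
                                     
                                     
                                     
                                     
                                     
                                     
                                     
                                     
                                     
                                     
                                     
                                     
                                     
                                     


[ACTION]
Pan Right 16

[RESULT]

                                     
                                     
                                     
                                     
                                     
                                     
                                     
                                     
                                     
                                     
                                     
                                     
                                     
                                     
                                     
                                     
                                     
                                     
                                     


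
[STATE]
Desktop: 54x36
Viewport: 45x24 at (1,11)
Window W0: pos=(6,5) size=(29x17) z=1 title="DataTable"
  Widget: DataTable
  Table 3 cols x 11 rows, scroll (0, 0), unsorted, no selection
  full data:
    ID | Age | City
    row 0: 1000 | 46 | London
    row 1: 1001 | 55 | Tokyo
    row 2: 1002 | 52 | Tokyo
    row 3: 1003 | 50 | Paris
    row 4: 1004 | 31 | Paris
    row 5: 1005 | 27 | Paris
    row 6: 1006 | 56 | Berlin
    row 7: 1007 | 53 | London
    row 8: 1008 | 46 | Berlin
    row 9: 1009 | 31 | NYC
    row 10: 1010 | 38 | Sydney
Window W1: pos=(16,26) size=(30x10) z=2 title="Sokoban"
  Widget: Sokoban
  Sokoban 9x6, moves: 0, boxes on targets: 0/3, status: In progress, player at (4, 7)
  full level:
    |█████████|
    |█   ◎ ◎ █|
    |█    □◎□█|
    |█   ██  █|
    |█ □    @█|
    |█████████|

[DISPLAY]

     ┃1001│55 │Tokyo             ┃           
     ┃1002│52 │Tokyo             ┃           
     ┃1003│50 │Paris             ┃           
     ┃1004│31 │Paris             ┃           
     ┃1005│27 │Paris             ┃           
     ┃1006│56 │Berlin            ┃           
     ┃1007│53 │London            ┃           
     ┃1008│46 │Berlin            ┃           
     ┃1009│31 │NYC               ┃           
     ┃1010│38 │Sydney            ┃           
     ┗━━━━━━━━━━━━━━━━━━━━━━━━━━━┛           
                                             
                                             
                                             
                                             
               ┏━━━━━━━━━━━━━━━━━━━━━━━━━━━━┓
               ┃ Sokoban                    ┃
               ┠────────────────────────────┨
               ┃█████████                   ┃
               ┃█   ◎ ◎ █                   ┃
               ┃█    □◎□█                   ┃
               ┃█   ██  █                   ┃
               ┃█ □    @█                   ┃
               ┃█████████                   ┃


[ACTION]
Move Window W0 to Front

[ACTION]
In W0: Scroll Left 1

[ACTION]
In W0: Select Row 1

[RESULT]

     ┃>001│55 │Tokyo             ┃           
     ┃1002│52 │Tokyo             ┃           
     ┃1003│50 │Paris             ┃           
     ┃1004│31 │Paris             ┃           
     ┃1005│27 │Paris             ┃           
     ┃1006│56 │Berlin            ┃           
     ┃1007│53 │London            ┃           
     ┃1008│46 │Berlin            ┃           
     ┃1009│31 │NYC               ┃           
     ┃1010│38 │Sydney            ┃           
     ┗━━━━━━━━━━━━━━━━━━━━━━━━━━━┛           
                                             
                                             
                                             
                                             
               ┏━━━━━━━━━━━━━━━━━━━━━━━━━━━━┓
               ┃ Sokoban                    ┃
               ┠────────────────────────────┨
               ┃█████████                   ┃
               ┃█   ◎ ◎ █                   ┃
               ┃█    □◎□█                   ┃
               ┃█   ██  █                   ┃
               ┃█ □    @█                   ┃
               ┃█████████                   ┃


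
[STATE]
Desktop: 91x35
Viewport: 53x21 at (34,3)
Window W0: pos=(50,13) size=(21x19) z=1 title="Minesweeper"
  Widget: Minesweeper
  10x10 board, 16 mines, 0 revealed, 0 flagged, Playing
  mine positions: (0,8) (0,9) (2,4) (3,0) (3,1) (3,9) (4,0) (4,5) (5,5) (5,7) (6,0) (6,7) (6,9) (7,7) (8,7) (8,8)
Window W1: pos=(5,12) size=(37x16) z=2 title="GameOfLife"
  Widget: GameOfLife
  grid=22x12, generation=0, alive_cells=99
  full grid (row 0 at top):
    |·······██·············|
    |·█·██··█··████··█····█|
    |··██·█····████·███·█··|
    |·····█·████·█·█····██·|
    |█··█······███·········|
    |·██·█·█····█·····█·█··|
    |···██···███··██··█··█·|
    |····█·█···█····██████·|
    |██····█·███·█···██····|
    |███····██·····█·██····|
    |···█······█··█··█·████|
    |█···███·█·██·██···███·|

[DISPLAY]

                                                     
                                                     
                                                     
                                                     
                                                     
                                                     
                                                     
                                                     
                                                     
━━━━━━━┓                                             
       ┃        ┏━━━━━━━━━━━━━━━━━━━┓                
───────┨        ┃ Minesweeper       ┃                
       ┃        ┠───────────────────┨                
       ┃        ┃■■■■■■■■■■         ┃                
       ┃        ┃■■■■■■■■■■         ┃                
       ┃        ┃■■■■■■■■■■         ┃                
       ┃        ┃■■■■■■■■■■         ┃                
       ┃        ┃■■■■■■■■■■         ┃                
       ┃        ┃■■■■■■■■■■         ┃                
       ┃        ┃■■■■■■■■■■         ┃                
       ┃        ┃■■■■■■■■■■         ┃                


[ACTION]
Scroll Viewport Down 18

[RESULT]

───────┨        ┃ Minesweeper       ┃                
       ┃        ┠───────────────────┨                
       ┃        ┃■■■■■■■■■■         ┃                
       ┃        ┃■■■■■■■■■■         ┃                
       ┃        ┃■■■■■■■■■■         ┃                
       ┃        ┃■■■■■■■■■■         ┃                
       ┃        ┃■■■■■■■■■■         ┃                
       ┃        ┃■■■■■■■■■■         ┃                
       ┃        ┃■■■■■■■■■■         ┃                
       ┃        ┃■■■■■■■■■■         ┃                
       ┃        ┃■■■■■■■■■■         ┃                
       ┃        ┃■■■■■■■■■■         ┃                
       ┃        ┃                   ┃                
━━━━━━━┛        ┃                   ┃                
                ┃                   ┃                
                ┃                   ┃                
                ┃                   ┃                
                ┗━━━━━━━━━━━━━━━━━━━┛                
                                                     
                                                     
                                                     


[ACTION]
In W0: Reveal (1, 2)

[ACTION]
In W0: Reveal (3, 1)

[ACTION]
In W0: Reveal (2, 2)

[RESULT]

───────┨        ┃ Minesweeper       ┃                
       ┃        ┠───────────────────┨                
       ┃        ┃       1✹✹         ┃                
       ┃        ┃   111 12■         ┃                
       ┃        ┃2211✹1  1■         ┃                
       ┃        ┃✹✹■■■21 1✹         ┃                
       ┃        ┃✹■■■■✹312■         ┃                
       ┃        ┃■■■■■✹■✹■■         ┃                
       ┃        ┃✹■■■■■■✹■✹         ┃                
       ┃        ┃■■■■■■■✹■■         ┃                
       ┃        ┃■■■■■■■✹✹■         ┃                
       ┃        ┃■■■■■■■■■■         ┃                
       ┃        ┃                   ┃                
━━━━━━━┛        ┃                   ┃                
                ┃                   ┃                
                ┃                   ┃                
                ┃                   ┃                
                ┗━━━━━━━━━━━━━━━━━━━┛                
                                                     
                                                     
                                                     


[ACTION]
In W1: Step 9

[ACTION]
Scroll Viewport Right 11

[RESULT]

───┨        ┃ Minesweeper       ┃                    
   ┃        ┠───────────────────┨                    
   ┃        ┃       1✹✹         ┃                    
   ┃        ┃   111 12■         ┃                    
   ┃        ┃2211✹1  1■         ┃                    
   ┃        ┃✹✹■■■21 1✹         ┃                    
   ┃        ┃✹■■■■✹312■         ┃                    
   ┃        ┃■■■■■✹■✹■■         ┃                    
   ┃        ┃✹■■■■■■✹■✹         ┃                    
   ┃        ┃■■■■■■■✹■■         ┃                    
   ┃        ┃■■■■■■■✹✹■         ┃                    
   ┃        ┃■■■■■■■■■■         ┃                    
   ┃        ┃                   ┃                    
━━━┛        ┃                   ┃                    
            ┃                   ┃                    
            ┃                   ┃                    
            ┃                   ┃                    
            ┗━━━━━━━━━━━━━━━━━━━┛                    
                                                     
                                                     
                                                     


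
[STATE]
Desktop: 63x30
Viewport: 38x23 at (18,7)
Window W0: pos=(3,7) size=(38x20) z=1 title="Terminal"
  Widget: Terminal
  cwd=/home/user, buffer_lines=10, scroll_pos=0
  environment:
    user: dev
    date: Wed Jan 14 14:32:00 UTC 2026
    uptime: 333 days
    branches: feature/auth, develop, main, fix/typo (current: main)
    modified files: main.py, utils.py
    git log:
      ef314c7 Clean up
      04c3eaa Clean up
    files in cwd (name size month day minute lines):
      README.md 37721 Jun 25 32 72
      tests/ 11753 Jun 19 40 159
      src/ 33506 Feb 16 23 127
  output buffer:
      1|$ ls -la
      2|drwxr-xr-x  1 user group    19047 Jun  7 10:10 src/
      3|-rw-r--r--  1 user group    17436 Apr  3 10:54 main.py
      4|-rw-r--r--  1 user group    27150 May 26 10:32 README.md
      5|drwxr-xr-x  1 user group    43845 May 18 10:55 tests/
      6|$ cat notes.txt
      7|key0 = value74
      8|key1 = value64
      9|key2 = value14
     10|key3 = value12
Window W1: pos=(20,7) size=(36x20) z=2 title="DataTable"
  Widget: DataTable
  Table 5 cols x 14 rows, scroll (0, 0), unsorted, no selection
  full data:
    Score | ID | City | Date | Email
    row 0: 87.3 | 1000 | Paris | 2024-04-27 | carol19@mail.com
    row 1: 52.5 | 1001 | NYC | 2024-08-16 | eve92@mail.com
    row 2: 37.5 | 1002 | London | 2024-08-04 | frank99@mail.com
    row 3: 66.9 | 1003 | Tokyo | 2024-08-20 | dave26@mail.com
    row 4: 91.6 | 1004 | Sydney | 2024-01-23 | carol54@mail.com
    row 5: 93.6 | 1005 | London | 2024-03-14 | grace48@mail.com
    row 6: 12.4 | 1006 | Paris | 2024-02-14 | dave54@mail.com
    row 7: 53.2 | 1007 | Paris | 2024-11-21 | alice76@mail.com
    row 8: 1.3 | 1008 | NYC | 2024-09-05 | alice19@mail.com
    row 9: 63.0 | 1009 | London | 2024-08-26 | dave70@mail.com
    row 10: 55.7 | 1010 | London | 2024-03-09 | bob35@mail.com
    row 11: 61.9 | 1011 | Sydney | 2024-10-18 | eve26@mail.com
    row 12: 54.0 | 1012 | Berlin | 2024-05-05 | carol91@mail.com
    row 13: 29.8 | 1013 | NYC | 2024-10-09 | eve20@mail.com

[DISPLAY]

━━┏━━━━━━━━━━━━━━━━━━━━━━━━━━━━━━━━━━┓
  ┃ DataTable                        ┃
──┠──────────────────────────────────┨
  ┃Score│ID  │City  │Date      │Email┃
us┃─────┼────┼──────┼──────────┼─────┃
us┃87.3 │1000│Paris │2024-04-27│carol┃
us┃52.5 │1001│NYC   │2024-08-16│eve92┃
us┃37.5 │1002│London│2024-08-04│frank┃
t ┃66.9 │1003│Tokyo │2024-08-20│dave2┃
  ┃91.6 │1004│Sydney│2024-01-23│carol┃
  ┃93.6 │1005│London│2024-03-14│grace┃
  ┃12.4 │1006│Paris │2024-02-14│dave5┃
  ┃53.2 │1007│Paris │2024-11-21│alice┃
  ┃1.3  │1008│NYC   │2024-09-05│alice┃
  ┃63.0 │1009│London│2024-08-26│dave7┃
  ┃55.7 │1010│London│2024-03-09│bob35┃
  ┃61.9 │1011│Sydney│2024-10-18│eve26┃
  ┃54.0 │1012│Berlin│2024-05-05│carol┃
  ┃29.8 │1013│NYC   │2024-10-09│eve20┃
━━┗━━━━━━━━━━━━━━━━━━━━━━━━━━━━━━━━━━┛
                                      
                                      
                                      


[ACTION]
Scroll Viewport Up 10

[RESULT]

                                      
                                      
                                      
                                      
                                      
                                      
                                      
━━┏━━━━━━━━━━━━━━━━━━━━━━━━━━━━━━━━━━┓
  ┃ DataTable                        ┃
──┠──────────────────────────────────┨
  ┃Score│ID  │City  │Date      │Email┃
us┃─────┼────┼──────┼──────────┼─────┃
us┃87.3 │1000│Paris │2024-04-27│carol┃
us┃52.5 │1001│NYC   │2024-08-16│eve92┃
us┃37.5 │1002│London│2024-08-04│frank┃
t ┃66.9 │1003│Tokyo │2024-08-20│dave2┃
  ┃91.6 │1004│Sydney│2024-01-23│carol┃
  ┃93.6 │1005│London│2024-03-14│grace┃
  ┃12.4 │1006│Paris │2024-02-14│dave5┃
  ┃53.2 │1007│Paris │2024-11-21│alice┃
  ┃1.3  │1008│NYC   │2024-09-05│alice┃
  ┃63.0 │1009│London│2024-08-26│dave7┃
  ┃55.7 │1010│London│2024-03-09│bob35┃


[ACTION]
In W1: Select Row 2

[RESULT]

                                      
                                      
                                      
                                      
                                      
                                      
                                      
━━┏━━━━━━━━━━━━━━━━━━━━━━━━━━━━━━━━━━┓
  ┃ DataTable                        ┃
──┠──────────────────────────────────┨
  ┃Score│ID  │City  │Date      │Email┃
us┃─────┼────┼──────┼──────────┼─────┃
us┃87.3 │1000│Paris │2024-04-27│carol┃
us┃52.5 │1001│NYC   │2024-08-16│eve92┃
us┃>7.5 │1002│London│2024-08-04│frank┃
t ┃66.9 │1003│Tokyo │2024-08-20│dave2┃
  ┃91.6 │1004│Sydney│2024-01-23│carol┃
  ┃93.6 │1005│London│2024-03-14│grace┃
  ┃12.4 │1006│Paris │2024-02-14│dave5┃
  ┃53.2 │1007│Paris │2024-11-21│alice┃
  ┃1.3  │1008│NYC   │2024-09-05│alice┃
  ┃63.0 │1009│London│2024-08-26│dave7┃
  ┃55.7 │1010│London│2024-03-09│bob35┃


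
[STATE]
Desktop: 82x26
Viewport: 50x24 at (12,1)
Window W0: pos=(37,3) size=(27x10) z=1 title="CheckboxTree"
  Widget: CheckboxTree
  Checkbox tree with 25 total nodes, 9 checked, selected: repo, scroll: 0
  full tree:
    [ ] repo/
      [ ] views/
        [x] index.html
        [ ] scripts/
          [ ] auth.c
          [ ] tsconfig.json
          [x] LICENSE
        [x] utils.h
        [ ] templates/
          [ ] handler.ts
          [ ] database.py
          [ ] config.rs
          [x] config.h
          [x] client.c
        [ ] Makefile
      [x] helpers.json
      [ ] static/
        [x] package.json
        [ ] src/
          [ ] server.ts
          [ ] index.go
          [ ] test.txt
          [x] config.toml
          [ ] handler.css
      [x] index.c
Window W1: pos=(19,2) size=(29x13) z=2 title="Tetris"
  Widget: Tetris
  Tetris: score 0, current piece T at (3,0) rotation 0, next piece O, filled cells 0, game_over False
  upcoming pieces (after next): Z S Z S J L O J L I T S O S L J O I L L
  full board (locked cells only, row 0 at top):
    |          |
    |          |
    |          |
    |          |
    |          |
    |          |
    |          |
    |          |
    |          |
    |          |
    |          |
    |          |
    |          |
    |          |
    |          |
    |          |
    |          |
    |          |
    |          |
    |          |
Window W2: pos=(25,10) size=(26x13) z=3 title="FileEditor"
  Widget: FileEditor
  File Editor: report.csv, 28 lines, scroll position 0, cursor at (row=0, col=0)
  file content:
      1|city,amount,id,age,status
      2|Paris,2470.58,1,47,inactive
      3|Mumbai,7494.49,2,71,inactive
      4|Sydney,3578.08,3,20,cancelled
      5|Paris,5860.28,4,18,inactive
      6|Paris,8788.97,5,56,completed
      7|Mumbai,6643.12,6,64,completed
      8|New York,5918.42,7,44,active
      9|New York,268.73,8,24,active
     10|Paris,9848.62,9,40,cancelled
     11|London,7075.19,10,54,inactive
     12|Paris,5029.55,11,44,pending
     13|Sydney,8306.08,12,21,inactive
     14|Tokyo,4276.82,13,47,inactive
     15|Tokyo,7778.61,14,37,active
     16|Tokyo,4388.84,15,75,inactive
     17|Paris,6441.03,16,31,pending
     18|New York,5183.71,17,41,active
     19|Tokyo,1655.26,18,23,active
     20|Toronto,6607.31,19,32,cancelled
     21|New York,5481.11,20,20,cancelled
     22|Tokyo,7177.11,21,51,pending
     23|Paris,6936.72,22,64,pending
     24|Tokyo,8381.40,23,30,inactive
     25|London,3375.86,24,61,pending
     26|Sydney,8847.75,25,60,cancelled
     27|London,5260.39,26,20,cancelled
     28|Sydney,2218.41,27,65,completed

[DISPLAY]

                                                  
       ┏━━━━━━━━━━━━━━━━━━━━━━━━━━━┓              
       ┃ Tetris                    ┃━━━━━━━━━━━━━━
       ┠───────────────────────────┨ree           
       ┃          │Next:           ┃──────────────
       ┃          │▓▓              ┃              
       ┃          │▓▓              ┃ws/           
       ┃          │                ┃ndex.html     
       ┃          │                ┃cripts/       
       ┃     ┏━━━━━━━━━━━━━━━━━━━━━━━━┓th.c       
       ┃     ┃ FileEditor             ┃config.json
       ┃     ┠────────────────────────┨━━━━━━━━━━━
       ┃     ┃█ity,amount,id,age,stat▲┃           
       ┗━━━━━┃Paris,2470.58,1,47,inac█┃           
             ┃Mumbai,7494.49,2,71,ina░┃           
             ┃Sydney,3578.08,3,20,can░┃           
             ┃Paris,5860.28,4,18,inac░┃           
             ┃Paris,8788.97,5,56,comp░┃           
             ┃Mumbai,6643.12,6,64,com░┃           
             ┃New York,5918.42,7,44,a░┃           
             ┃New York,268.73,8,24,ac▼┃           
             ┗━━━━━━━━━━━━━━━━━━━━━━━━┛           
                                                  
                                                  


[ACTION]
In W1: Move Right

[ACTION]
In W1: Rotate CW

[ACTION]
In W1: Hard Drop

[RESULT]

                                                  
       ┏━━━━━━━━━━━━━━━━━━━━━━━━━━━┓              
       ┃ Tetris                    ┃━━━━━━━━━━━━━━
       ┠───────────────────────────┨ree           
       ┃          │Next:           ┃──────────────
       ┃          │▓▓              ┃              
       ┃          │ ▓▓             ┃ws/           
       ┃          │                ┃ndex.html     
       ┃          │                ┃cripts/       
       ┃     ┏━━━━━━━━━━━━━━━━━━━━━━━━┓th.c       
       ┃    ▒┃ FileEditor             ┃config.json
       ┃    ▒┠────────────────────────┨━━━━━━━━━━━
       ┃    ▒┃█ity,amount,id,age,stat▲┃           
       ┗━━━━━┃Paris,2470.58,1,47,inac█┃           
             ┃Mumbai,7494.49,2,71,ina░┃           
             ┃Sydney,3578.08,3,20,can░┃           
             ┃Paris,5860.28,4,18,inac░┃           
             ┃Paris,8788.97,5,56,comp░┃           
             ┃Mumbai,6643.12,6,64,com░┃           
             ┃New York,5918.42,7,44,a░┃           
             ┃New York,268.73,8,24,ac▼┃           
             ┗━━━━━━━━━━━━━━━━━━━━━━━━┛           
                                                  
                                                  


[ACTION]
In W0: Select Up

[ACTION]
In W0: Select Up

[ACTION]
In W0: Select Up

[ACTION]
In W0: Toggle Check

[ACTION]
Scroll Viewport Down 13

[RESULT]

       ┏━━━━━━━━━━━━━━━━━━━━━━━━━━━┓              
       ┃ Tetris                    ┃━━━━━━━━━━━━━━
       ┠───────────────────────────┨ree           
       ┃          │Next:           ┃──────────────
       ┃          │▓▓              ┃              
       ┃          │ ▓▓             ┃ws/           
       ┃          │                ┃ndex.html     
       ┃          │                ┃cripts/       
       ┃     ┏━━━━━━━━━━━━━━━━━━━━━━━━┓th.c       
       ┃    ▒┃ FileEditor             ┃config.json
       ┃    ▒┠────────────────────────┨━━━━━━━━━━━
       ┃    ▒┃█ity,amount,id,age,stat▲┃           
       ┗━━━━━┃Paris,2470.58,1,47,inac█┃           
             ┃Mumbai,7494.49,2,71,ina░┃           
             ┃Sydney,3578.08,3,20,can░┃           
             ┃Paris,5860.28,4,18,inac░┃           
             ┃Paris,8788.97,5,56,comp░┃           
             ┃Mumbai,6643.12,6,64,com░┃           
             ┃New York,5918.42,7,44,a░┃           
             ┃New York,268.73,8,24,ac▼┃           
             ┗━━━━━━━━━━━━━━━━━━━━━━━━┛           
                                                  
                                                  
                                                  


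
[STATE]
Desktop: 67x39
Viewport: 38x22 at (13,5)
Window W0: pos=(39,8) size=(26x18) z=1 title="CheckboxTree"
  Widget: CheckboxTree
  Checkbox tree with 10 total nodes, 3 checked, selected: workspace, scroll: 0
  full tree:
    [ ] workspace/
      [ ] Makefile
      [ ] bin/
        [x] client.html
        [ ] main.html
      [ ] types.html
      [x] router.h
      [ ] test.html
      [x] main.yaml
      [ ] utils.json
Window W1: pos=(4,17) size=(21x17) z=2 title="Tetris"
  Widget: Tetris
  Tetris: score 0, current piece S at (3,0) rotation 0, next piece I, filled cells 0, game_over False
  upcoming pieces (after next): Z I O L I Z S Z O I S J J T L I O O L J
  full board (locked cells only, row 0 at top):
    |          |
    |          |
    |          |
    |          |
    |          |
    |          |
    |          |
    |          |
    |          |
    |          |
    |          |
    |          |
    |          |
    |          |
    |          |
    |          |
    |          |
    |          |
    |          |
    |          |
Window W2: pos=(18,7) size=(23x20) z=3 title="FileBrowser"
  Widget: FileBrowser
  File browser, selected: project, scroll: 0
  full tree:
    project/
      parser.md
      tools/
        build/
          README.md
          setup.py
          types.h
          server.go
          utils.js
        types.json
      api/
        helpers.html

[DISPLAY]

                                      
                                      
     ┏━━━━━━━━━━━━━━━━━━━━━┓          
     ┃ FileBrowser         ┃━━━━━━━━━━
     ┠─────────────────────┨CheckboxTr
     ┃> [-] project/       ┃──────────
     ┃    parser.md        ┃[-] worksp
     ┃    [+] tools/       ┃  [ ] Make
     ┃    [+] api/         ┃  [-] bin/
     ┃                     ┃    [x] cl
     ┃                     ┃    [ ] ma
     ┃                     ┃  [ ] type
━━━━━┃                     ┃  [x] rout
     ┃                     ┃  [ ] test
─────┃                     ┃  [x] main
  │Ne┃                     ┃  [ ] util
  │██┃                     ┃          
  │  ┃                     ┃          
  │  ┃                     ┃          
  │  ┃                     ┃          
  │  ┃                     ┃━━━━━━━━━━
  │Sc┗━━━━━━━━━━━━━━━━━━━━━┛          


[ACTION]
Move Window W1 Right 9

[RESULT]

                                      
                                      
     ┏━━━━━━━━━━━━━━━━━━━━━┓          
     ┃ FileBrowser         ┃━━━━━━━━━━
     ┠─────────────────────┨CheckboxTr
     ┃> [-] project/       ┃──────────
     ┃    parser.md        ┃[-] worksp
     ┃    [+] tools/       ┃  [ ] Make
     ┃    [+] api/         ┃  [-] bin/
     ┃                     ┃    [x] cl
     ┃                     ┃    [ ] ma
     ┃                     ┃  [ ] type
┏━━━━┃                     ┃  [x] rout
┃ Tet┃                     ┃  [ ] test
┠────┃                     ┃  [x] main
┃    ┃                     ┃  [ ] util
┃    ┃                     ┃          
┃    ┃                     ┃          
┃    ┃                     ┃          
┃    ┃                     ┃          
┃    ┃                     ┃━━━━━━━━━━
┃    ┗━━━━━━━━━━━━━━━━━━━━━┛          


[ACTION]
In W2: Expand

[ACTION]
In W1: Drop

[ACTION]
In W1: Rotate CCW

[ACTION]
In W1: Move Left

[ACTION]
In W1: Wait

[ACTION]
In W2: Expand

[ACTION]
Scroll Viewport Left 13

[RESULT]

                                      
                                      
                  ┏━━━━━━━━━━━━━━━━━━━
                  ┃ FileBrowser       
                  ┠───────────────────
                  ┃> [-] project/     
                  ┃    parser.md      
                  ┃    [+] tools/     
                  ┃    [+] api/       
                  ┃                   
                  ┃                   
                  ┃                   
             ┏━━━━┃                   
             ┃ Tet┃                   
             ┠────┃                   
             ┃    ┃                   
             ┃    ┃                   
             ┃    ┃                   
             ┃    ┃                   
             ┃    ┃                   
             ┃    ┃                   
             ┃    ┗━━━━━━━━━━━━━━━━━━━


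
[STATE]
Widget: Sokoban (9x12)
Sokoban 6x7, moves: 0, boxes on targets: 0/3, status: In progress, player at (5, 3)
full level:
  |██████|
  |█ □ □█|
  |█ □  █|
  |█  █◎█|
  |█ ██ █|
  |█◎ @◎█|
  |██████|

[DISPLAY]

██████   
█ □ □█   
█ □  █   
█  █◎█   
█ ██ █   
█◎ @◎█   
██████   
Moves: 0 
         
         
         
         


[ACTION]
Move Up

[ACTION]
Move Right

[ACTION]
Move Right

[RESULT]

██████   
█ □ □█   
█ □  █   
█  █◎█   
█ ██ █   
█◎  +█   
██████   
Moves: 1 
         
         
         
         


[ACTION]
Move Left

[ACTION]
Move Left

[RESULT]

██████   
█ □ □█   
█ □  █   
█  █◎█   
█ ██ █   
█◎@ ◎█   
██████   
Moves: 3 
         
         
         
         


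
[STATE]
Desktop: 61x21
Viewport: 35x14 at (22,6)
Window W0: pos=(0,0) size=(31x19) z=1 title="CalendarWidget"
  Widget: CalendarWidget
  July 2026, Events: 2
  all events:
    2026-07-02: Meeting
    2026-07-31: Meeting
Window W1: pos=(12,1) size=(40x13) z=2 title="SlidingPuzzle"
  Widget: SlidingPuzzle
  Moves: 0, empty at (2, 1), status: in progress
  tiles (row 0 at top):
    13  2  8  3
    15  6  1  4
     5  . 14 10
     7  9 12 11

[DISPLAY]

─┼────┼────┤                 ┃     
 │  1 │  4 │                 ┃     
─┼────┼────┤                 ┃     
 │ 14 │ 10 │                 ┃     
─┼────┼────┤                 ┃     
 │ 12 │ 11 │                 ┃     
─┴────┴────┘                 ┃     
━━━━━━━━━━━━━━━━━━━━━━━━━━━━━┛     
        ┃                          
        ┃                          
        ┃                          
        ┃                          
━━━━━━━━┛                          
                                   


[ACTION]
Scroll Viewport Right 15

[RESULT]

──┼────┤                 ┃         
1 │  4 │                 ┃         
──┼────┤                 ┃         
4 │ 10 │                 ┃         
──┼────┤                 ┃         
2 │ 11 │                 ┃         
──┴────┘                 ┃         
━━━━━━━━━━━━━━━━━━━━━━━━━┛         
    ┃                              
    ┃                              
    ┃                              
    ┃                              
━━━━┛                              
                                   


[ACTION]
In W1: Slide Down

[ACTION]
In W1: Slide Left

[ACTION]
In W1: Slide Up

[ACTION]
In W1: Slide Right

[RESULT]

──┼────┤                 ┃         
4 │  4 │                 ┃         
──┼────┤                 ┃         
6 │ 10 │                 ┃         
──┼────┤                 ┃         
2 │ 11 │                 ┃         
──┴────┘                 ┃         
━━━━━━━━━━━━━━━━━━━━━━━━━┛         
    ┃                              
    ┃                              
    ┃                              
    ┃                              
━━━━┛                              
                                   


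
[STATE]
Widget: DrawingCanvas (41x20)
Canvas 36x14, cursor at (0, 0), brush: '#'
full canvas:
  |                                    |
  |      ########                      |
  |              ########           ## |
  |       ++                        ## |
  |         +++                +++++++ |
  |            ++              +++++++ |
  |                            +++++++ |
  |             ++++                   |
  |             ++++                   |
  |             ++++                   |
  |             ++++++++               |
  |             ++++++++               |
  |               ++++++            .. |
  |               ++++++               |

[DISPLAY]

+                                        
      ########                           
              ########           ##      
       ++                        ##      
         +++                +++++++      
            ++              +++++++      
                            +++++++      
             ++++                        
             ++++                        
             ++++                        
             ++++++++                    
             ++++++++                    
               ++++++            ..      
               ++++++                    
                                         
                                         
                                         
                                         
                                         
                                         


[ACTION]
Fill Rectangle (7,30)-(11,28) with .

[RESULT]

+                                        
      ########                           
              ########           ##      
       ++                        ##      
         +++                +++++++      
            ++              +++++++      
                            +++++++      
             ++++           ...          
             ++++           ...          
             ++++           ...          
             ++++++++       ...          
             ++++++++       ...          
               ++++++            ..      
               ++++++                    
                                         
                                         
                                         
                                         
                                         
                                         


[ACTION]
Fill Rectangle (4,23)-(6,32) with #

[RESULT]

+                                        
      ########                           
              ########           ##      
       ++                        ##      
         +++           ##########++      
            ++         ##########++      
                       ##########++      
             ++++           ...          
             ++++           ...          
             ++++           ...          
             ++++++++       ...          
             ++++++++       ...          
               ++++++            ..      
               ++++++                    
                                         
                                         
                                         
                                         
                                         
                                         
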